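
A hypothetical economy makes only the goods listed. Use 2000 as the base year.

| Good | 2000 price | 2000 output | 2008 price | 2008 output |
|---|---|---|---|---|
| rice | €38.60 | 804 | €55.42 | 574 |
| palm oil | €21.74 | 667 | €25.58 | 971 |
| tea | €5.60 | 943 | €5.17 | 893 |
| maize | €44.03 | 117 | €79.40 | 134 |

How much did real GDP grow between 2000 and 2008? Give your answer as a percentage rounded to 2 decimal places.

-3.22%

Real GDP 2000 = Nominal GDP 2000 = 38.60·804 + 21.74·667 + 5.60·943 + 44.03·117 = 55967.29.
Real GDP 2008 (at 2000 prices) = 38.60·574 + 21.74·971 + 5.60·893 + 44.03·134 = 54166.76.
Real growth = 54166.76/55967.29 − 1 = -0.0322.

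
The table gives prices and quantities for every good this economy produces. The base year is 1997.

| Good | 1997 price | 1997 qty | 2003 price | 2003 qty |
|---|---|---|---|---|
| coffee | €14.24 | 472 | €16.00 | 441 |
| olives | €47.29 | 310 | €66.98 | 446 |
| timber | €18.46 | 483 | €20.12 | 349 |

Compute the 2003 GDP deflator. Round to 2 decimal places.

Nominal GDP 2003 = 16.00·441 + 66.98·446 + 20.12·349 = 43950.96.
Real GDP 2003 (at 1997 prices) = 14.24·441 + 47.29·446 + 18.46·349 = 33813.72.
Deflator = Nominal/Real × 100 = 43950.96/33813.72 × 100 = 129.980.

129.98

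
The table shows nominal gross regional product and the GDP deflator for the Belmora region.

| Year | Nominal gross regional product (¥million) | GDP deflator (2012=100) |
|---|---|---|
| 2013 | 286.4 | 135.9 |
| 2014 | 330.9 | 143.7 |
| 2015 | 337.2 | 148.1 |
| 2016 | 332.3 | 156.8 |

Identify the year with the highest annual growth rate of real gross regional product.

2014

2014: real = 330.9/1.437 = 230.27; growth vs 2013 (210.74) = 9.27%.
2015: real = 337.2/1.481 = 227.68; growth vs 2014 (230.27) = -1.12%.
2016: real = 332.3/1.568 = 211.93; growth vs 2015 (227.68) = -6.92%.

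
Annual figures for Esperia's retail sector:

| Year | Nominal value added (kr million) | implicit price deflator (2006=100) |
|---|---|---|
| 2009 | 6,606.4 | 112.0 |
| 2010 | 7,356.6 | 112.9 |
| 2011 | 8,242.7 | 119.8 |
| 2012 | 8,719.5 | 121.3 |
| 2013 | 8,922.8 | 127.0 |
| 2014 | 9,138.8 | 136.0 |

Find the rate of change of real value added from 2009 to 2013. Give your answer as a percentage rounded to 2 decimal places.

Real value added 2009 = 6606.4/1.120 = 5898.57.
Real value added 2013 = 8922.8/1.270 = 7025.83.
Change = 7025.83/5898.57 − 1 = 0.1911.

19.11%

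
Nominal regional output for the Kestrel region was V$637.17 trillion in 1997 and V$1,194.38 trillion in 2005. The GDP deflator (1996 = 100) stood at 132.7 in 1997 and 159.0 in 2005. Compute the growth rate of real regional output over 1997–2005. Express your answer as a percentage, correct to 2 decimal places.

Real regional output 1997 = 637.17 / 1.327 = 480.16.
Real regional output 2005 = 1194.38 / 1.590 = 751.18.
Real growth = 751.18 / 480.16 − 1 = 0.5644.

56.44%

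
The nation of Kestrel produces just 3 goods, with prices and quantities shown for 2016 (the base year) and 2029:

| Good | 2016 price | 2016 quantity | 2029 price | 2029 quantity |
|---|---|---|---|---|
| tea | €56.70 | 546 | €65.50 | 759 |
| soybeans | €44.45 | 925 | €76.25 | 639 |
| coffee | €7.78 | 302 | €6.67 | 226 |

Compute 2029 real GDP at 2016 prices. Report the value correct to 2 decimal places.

Real GDP 2029 = Σ (p_2016 × q_2029) = 56.70·759 + 44.45·639 + 7.78·226 = 73197.13.

€73197.13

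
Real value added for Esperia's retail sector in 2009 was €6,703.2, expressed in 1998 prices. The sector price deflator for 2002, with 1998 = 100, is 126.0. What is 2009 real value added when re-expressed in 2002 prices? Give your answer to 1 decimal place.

€8,446.0

Real value added in 2002 prices = Real value added in 1998 prices × (P_2002/P_1998) = 6703.2 × 1.260 = 8446.03.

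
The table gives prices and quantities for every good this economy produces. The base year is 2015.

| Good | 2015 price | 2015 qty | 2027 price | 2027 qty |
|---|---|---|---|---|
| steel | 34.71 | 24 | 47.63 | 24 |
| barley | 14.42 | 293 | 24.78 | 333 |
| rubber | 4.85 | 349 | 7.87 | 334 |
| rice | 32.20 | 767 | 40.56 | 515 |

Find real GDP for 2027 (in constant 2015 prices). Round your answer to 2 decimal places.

Real GDP 2027 = Σ (p_2015 × q_2027) = 34.71·24 + 14.42·333 + 4.85·334 + 32.20·515 = 23837.80.

23837.80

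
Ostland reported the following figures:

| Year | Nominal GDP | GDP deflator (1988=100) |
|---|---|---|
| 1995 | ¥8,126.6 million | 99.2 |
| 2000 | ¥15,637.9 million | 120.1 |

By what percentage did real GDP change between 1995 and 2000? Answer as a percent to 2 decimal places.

Real GDP 1995 = 8126.6 / 0.992 = 8192.14.
Real GDP 2000 = 15637.9 / 1.201 = 13020.73.
Real growth = 13020.73 / 8192.14 − 1 = 0.5894.

58.94%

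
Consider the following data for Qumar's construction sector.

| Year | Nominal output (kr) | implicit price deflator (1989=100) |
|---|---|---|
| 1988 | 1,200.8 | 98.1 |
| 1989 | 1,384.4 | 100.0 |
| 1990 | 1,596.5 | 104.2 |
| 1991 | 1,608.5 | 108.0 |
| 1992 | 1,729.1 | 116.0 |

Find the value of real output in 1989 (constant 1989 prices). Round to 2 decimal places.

kr 1,384.40

Real output 1989 = 1384.4 / 1.000 = 1384.40.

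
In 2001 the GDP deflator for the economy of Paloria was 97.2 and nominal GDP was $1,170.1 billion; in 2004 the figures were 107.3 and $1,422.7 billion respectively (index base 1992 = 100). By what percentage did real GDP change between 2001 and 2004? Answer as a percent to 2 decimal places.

10.14%

Real GDP 2001 = 1170.1 / 0.972 = 1203.81.
Real GDP 2004 = 1422.7 / 1.073 = 1325.91.
Real growth = 1325.91 / 1203.81 − 1 = 0.1014.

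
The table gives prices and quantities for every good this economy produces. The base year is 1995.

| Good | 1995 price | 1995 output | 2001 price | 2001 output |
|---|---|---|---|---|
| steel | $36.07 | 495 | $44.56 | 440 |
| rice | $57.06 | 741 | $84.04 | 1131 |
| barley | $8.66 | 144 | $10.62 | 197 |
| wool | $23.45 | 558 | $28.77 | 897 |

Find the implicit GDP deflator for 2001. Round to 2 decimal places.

Nominal GDP 2001 = 44.56·440 + 84.04·1131 + 10.62·197 + 28.77·897 = 142554.47.
Real GDP 2001 (at 1995 prices) = 36.07·440 + 57.06·1131 + 8.66·197 + 23.45·897 = 103146.33.
Deflator = Nominal/Real × 100 = 142554.47/103146.33 × 100 = 138.206.

138.21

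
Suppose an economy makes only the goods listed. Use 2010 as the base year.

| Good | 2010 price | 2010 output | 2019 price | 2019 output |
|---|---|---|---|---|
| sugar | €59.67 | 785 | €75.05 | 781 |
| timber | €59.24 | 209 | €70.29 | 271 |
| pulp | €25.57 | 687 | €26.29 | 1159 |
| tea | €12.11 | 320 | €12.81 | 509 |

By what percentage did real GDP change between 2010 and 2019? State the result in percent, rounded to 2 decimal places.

Real GDP 2010 = Nominal GDP 2010 = 59.67·785 + 59.24·209 + 25.57·687 + 12.11·320 = 80663.90.
Real GDP 2019 (at 2010 prices) = 59.67·781 + 59.24·271 + 25.57·1159 + 12.11·509 = 98455.93.
Real growth = 98455.93/80663.90 − 1 = 0.2206.

22.06%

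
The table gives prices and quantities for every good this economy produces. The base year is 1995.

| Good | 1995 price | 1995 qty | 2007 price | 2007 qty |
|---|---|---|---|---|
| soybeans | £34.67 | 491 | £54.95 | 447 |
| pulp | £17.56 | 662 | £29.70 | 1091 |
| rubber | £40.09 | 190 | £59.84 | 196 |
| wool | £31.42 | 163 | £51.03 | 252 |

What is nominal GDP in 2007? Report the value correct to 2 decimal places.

£81553.55

Nominal GDP 2007 = Σ (p_2007 × q_2007) = 54.95·447 + 29.70·1091 + 59.84·196 + 51.03·252 = 81553.55.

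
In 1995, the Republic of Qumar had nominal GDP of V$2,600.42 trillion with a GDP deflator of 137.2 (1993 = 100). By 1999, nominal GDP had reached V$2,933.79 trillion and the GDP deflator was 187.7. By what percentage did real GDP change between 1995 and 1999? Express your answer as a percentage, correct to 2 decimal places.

-17.53%

Deflate each year: 1995 → 2600.42/1.372 = 1895.35; 1999 → 2933.79/1.877 = 1563.02.
So real GDP changed by 1563.02/1895.35 − 1 = -0.1753, i.e. -17.53%.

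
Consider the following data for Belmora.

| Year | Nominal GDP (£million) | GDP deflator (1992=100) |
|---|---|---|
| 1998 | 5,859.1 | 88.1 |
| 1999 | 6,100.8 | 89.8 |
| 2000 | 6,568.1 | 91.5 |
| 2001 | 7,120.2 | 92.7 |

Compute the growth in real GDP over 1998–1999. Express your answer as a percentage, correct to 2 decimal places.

2.15%

Real GDP 1998 = 5859.1/0.881 = 6650.51.
Real GDP 1999 = 6100.8/0.898 = 6793.76.
Change = 6793.76/6650.51 − 1 = 0.0215.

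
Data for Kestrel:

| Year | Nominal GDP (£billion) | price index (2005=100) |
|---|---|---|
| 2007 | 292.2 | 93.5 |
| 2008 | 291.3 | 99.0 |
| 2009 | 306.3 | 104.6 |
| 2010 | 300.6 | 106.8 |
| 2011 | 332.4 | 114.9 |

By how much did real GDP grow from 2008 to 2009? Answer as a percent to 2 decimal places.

Real GDP 2008 = 291.3/0.990 = 294.24.
Real GDP 2009 = 306.3/1.046 = 292.83.
Change = 292.83/294.24 − 1 = -0.0048.

-0.48%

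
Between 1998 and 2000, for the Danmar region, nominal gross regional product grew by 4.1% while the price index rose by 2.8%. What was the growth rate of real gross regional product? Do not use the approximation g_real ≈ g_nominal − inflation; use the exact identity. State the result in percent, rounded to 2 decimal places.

(1 + g_nom) = (1 + g_real)(1 + π), so g_real = 1.0410 / 1.0280 − 1 = 0.01265.

1.26%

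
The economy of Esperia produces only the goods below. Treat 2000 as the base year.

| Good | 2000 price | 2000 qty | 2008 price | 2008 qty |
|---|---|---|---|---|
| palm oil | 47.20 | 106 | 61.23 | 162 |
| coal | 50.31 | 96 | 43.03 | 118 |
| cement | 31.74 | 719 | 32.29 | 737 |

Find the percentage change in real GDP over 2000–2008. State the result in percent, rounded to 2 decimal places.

Real GDP 2000 = Nominal GDP 2000 = 47.20·106 + 50.31·96 + 31.74·719 = 32654.02.
Real GDP 2008 (at 2000 prices) = 47.20·162 + 50.31·118 + 31.74·737 = 36975.36.
Real growth = 36975.36/32654.02 − 1 = 0.1323.

13.23%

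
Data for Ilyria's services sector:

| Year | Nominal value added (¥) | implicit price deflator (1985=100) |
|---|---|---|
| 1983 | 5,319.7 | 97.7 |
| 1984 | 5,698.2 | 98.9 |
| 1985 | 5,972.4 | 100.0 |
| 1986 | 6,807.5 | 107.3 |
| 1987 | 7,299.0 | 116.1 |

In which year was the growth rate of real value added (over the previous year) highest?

1986

1984: real = 5698.2/0.989 = 5761.58; growth vs 1983 (5444.93) = 5.82%.
1985: real = 5972.4/1.000 = 5972.40; growth vs 1984 (5761.58) = 3.66%.
1986: real = 6807.5/1.073 = 6344.36; growth vs 1985 (5972.40) = 6.23%.
1987: real = 7299.0/1.161 = 6286.82; growth vs 1986 (6344.36) = -0.91%.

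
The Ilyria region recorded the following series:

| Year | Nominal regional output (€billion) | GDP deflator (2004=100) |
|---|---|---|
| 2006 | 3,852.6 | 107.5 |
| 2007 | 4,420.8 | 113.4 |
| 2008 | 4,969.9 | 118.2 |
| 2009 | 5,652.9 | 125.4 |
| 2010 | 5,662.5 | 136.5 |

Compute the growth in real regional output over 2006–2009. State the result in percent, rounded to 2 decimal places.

25.78%

Real regional output 2006 = 3852.6/1.075 = 3583.81.
Real regional output 2009 = 5652.9/1.254 = 4507.89.
Change = 4507.89/3583.81 − 1 = 0.2578.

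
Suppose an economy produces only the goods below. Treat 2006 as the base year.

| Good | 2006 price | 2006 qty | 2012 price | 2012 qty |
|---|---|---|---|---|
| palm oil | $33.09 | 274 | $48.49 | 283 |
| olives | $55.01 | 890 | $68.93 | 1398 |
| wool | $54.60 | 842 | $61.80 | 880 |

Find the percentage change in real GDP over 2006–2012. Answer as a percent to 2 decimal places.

29.15%

Real GDP 2006 = Nominal GDP 2006 = 33.09·274 + 55.01·890 + 54.60·842 = 103998.76.
Real GDP 2012 (at 2006 prices) = 33.09·283 + 55.01·1398 + 54.60·880 = 134316.45.
Real growth = 134316.45/103998.76 − 1 = 0.2915.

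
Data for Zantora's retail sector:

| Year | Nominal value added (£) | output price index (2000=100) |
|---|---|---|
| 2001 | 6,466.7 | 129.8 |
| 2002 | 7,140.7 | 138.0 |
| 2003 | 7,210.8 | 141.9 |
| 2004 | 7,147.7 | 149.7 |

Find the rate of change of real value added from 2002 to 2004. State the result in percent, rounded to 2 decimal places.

Real value added 2002 = 7140.7/1.380 = 5174.42.
Real value added 2004 = 7147.7/1.497 = 4774.68.
Change = 4774.68/5174.42 − 1 = -0.0773.

-7.73%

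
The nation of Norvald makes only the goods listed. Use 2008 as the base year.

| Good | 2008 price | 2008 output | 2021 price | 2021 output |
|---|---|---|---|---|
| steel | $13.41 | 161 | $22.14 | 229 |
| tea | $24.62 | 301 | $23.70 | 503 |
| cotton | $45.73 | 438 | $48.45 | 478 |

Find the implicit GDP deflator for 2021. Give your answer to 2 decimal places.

Nominal GDP 2021 = 22.14·229 + 23.70·503 + 48.45·478 = 40150.26.
Real GDP 2021 (at 2008 prices) = 13.41·229 + 24.62·503 + 45.73·478 = 37313.69.
Deflator = Nominal/Real × 100 = 40150.26/37313.69 × 100 = 107.602.

107.60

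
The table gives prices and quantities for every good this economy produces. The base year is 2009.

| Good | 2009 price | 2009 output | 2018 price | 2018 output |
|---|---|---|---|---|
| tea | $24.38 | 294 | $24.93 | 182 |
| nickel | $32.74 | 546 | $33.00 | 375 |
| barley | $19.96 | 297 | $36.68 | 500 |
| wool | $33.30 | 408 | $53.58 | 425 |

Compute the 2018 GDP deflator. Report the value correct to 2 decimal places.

Nominal GDP 2018 = 24.93·182 + 33.00·375 + 36.68·500 + 53.58·425 = 58023.76.
Real GDP 2018 (at 2009 prices) = 24.38·182 + 32.74·375 + 19.96·500 + 33.30·425 = 40847.16.
Deflator = Nominal/Real × 100 = 58023.76/40847.16 × 100 = 142.051.

142.05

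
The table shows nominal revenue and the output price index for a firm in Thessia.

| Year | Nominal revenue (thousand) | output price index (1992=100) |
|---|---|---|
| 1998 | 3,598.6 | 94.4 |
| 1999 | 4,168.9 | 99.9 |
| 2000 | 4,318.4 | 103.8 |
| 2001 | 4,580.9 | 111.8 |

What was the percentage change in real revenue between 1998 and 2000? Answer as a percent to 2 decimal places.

Real revenue 1998 = 3598.6/0.944 = 3812.08.
Real revenue 2000 = 4318.4/1.038 = 4160.31.
Change = 4160.31/3812.08 − 1 = 0.0913.

9.13%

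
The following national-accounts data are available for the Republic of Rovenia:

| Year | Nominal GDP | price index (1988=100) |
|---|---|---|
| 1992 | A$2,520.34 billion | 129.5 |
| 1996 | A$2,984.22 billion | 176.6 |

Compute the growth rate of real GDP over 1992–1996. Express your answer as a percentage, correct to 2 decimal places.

-13.17%

Real GDP 1992 = 2520.34 / 1.295 = 1946.21.
Real GDP 1996 = 2984.22 / 1.766 = 1689.82.
Real growth = 1689.82 / 1946.21 − 1 = -0.1317.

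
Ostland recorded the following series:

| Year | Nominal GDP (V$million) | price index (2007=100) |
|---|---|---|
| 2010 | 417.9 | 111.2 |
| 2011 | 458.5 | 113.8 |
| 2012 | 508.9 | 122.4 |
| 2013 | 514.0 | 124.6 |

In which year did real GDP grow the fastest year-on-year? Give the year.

2011: real = 458.5/1.138 = 402.90; growth vs 2010 (375.81) = 7.21%.
2012: real = 508.9/1.224 = 415.77; growth vs 2011 (402.90) = 3.19%.
2013: real = 514.0/1.246 = 412.52; growth vs 2012 (415.77) = -0.78%.

2011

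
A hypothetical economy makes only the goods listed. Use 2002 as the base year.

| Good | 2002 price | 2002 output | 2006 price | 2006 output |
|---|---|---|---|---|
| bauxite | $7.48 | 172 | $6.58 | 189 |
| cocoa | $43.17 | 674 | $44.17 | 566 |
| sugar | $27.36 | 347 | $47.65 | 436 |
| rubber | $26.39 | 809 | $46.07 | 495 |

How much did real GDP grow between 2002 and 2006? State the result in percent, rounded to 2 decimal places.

Real GDP 2002 = Nominal GDP 2002 = 7.48·172 + 43.17·674 + 27.36·347 + 26.39·809 = 61226.57.
Real GDP 2006 (at 2002 prices) = 7.48·189 + 43.17·566 + 27.36·436 + 26.39·495 = 50839.95.
Real growth = 50839.95/61226.57 − 1 = -0.1696.

-16.96%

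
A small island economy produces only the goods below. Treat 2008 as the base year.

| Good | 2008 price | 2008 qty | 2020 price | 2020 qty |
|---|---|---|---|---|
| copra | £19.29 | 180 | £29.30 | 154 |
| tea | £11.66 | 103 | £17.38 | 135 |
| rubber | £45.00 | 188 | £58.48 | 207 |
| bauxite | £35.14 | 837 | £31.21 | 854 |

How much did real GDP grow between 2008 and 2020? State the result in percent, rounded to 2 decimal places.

3.11%

Real GDP 2008 = Nominal GDP 2008 = 19.29·180 + 11.66·103 + 45.00·188 + 35.14·837 = 42545.36.
Real GDP 2020 (at 2008 prices) = 19.29·154 + 11.66·135 + 45.00·207 + 35.14·854 = 43869.32.
Real growth = 43869.32/42545.36 − 1 = 0.0311.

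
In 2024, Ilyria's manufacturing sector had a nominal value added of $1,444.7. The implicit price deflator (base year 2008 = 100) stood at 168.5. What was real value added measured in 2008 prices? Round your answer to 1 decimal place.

$857.4

Real value added = Nominal / (implicit price deflator/100) = 1444.7 / 1.685 = 857.39.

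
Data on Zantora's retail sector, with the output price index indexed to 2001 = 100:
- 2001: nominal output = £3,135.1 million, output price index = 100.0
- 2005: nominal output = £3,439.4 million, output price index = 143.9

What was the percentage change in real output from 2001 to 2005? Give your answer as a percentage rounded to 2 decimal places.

Deflate each year: 2001 → 3135.1/1.000 = 3135.10; 2005 → 3439.4/1.439 = 2390.13.
So real output changed by 2390.13/3135.10 − 1 = -0.2376, i.e. -23.76%.

-23.76%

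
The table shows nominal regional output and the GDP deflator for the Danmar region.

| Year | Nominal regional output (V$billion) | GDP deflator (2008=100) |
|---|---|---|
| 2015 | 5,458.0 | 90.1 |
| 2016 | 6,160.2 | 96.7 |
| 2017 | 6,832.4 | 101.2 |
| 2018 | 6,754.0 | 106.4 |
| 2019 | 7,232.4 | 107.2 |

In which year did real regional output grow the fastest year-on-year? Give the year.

2019

2016: real = 6160.2/0.967 = 6370.42; growth vs 2015 (6057.71) = 5.16%.
2017: real = 6832.4/1.012 = 6751.38; growth vs 2016 (6370.42) = 5.98%.
2018: real = 6754.0/1.064 = 6347.74; growth vs 2017 (6751.38) = -5.98%.
2019: real = 7232.4/1.072 = 6746.64; growth vs 2018 (6347.74) = 6.28%.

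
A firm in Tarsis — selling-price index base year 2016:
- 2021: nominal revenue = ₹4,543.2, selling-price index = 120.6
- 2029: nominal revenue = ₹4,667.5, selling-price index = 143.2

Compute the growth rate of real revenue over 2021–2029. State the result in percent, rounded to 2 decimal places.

-13.48%

Real revenue 2021 = 4543.2 / 1.206 = 3767.16.
Real revenue 2029 = 4667.5 / 1.432 = 3259.43.
Real growth = 3259.43 / 3767.16 − 1 = -0.1348.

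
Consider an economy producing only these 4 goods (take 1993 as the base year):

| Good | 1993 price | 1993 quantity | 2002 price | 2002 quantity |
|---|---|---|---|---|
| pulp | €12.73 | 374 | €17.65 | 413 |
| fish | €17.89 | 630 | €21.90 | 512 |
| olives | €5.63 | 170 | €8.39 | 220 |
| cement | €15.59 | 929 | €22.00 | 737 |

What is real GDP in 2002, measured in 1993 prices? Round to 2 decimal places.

Real GDP 2002 = Σ (p_1993 × q_2002) = 12.73·413 + 17.89·512 + 5.63·220 + 15.59·737 = 27145.60.

€27145.60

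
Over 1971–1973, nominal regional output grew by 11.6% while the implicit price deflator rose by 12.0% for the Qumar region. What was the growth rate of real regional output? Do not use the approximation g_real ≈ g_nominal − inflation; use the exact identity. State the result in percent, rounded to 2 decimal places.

-0.36%

(1 + g_nom) = (1 + g_real)(1 + π), so g_real = 1.1160 / 1.1200 − 1 = -0.00357.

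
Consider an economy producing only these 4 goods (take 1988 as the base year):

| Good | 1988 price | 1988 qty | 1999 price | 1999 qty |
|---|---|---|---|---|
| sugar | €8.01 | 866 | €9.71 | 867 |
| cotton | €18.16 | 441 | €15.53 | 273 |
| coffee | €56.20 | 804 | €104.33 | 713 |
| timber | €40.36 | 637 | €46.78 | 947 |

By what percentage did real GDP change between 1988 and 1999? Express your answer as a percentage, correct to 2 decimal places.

Real GDP 1988 = Nominal GDP 1988 = 8.01·866 + 18.16·441 + 56.20·804 + 40.36·637 = 85839.34.
Real GDP 1999 (at 1988 prices) = 8.01·867 + 18.16·273 + 56.20·713 + 40.36·947 = 90193.87.
Real growth = 90193.87/85839.34 − 1 = 0.0507.

5.07%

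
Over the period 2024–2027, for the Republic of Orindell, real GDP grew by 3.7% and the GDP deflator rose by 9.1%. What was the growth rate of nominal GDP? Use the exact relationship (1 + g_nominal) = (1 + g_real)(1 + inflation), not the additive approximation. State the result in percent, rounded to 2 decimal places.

(1 + g_nom) = (1 + g_real)(1 + π) = 1.0370 × 1.0910 = 1.13137.

13.14%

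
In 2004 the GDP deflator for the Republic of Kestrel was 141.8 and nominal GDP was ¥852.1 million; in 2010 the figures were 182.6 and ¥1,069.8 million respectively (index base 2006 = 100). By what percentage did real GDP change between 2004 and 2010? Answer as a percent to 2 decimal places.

-2.50%

Real GDP 2004 = 852.1 / 1.418 = 600.92.
Real GDP 2010 = 1069.8 / 1.826 = 585.87.
Real growth = 585.87 / 600.92 − 1 = -0.0250.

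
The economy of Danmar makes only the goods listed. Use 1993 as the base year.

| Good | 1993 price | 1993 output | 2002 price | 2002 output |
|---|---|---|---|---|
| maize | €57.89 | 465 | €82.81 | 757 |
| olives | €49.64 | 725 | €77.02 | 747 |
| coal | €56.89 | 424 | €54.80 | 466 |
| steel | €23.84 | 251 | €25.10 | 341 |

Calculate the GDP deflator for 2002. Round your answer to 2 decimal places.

133.56

Nominal GDP 2002 = 82.81·757 + 77.02·747 + 54.80·466 + 25.10·341 = 154317.01.
Real GDP 2002 (at 1993 prices) = 57.89·757 + 49.64·747 + 56.89·466 + 23.84·341 = 115543.99.
Deflator = Nominal/Real × 100 = 154317.01/115543.99 × 100 = 133.557.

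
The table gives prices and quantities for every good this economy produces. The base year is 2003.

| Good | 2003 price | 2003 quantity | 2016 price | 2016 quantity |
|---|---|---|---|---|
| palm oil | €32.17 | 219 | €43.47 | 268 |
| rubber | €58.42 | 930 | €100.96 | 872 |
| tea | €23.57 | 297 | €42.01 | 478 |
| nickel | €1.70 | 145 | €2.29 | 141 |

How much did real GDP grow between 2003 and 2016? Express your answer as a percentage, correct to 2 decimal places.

3.57%

Real GDP 2003 = Nominal GDP 2003 = 32.17·219 + 58.42·930 + 23.57·297 + 1.70·145 = 68622.62.
Real GDP 2016 (at 2003 prices) = 32.17·268 + 58.42·872 + 23.57·478 + 1.70·141 = 71069.96.
Real growth = 71069.96/68622.62 − 1 = 0.0357.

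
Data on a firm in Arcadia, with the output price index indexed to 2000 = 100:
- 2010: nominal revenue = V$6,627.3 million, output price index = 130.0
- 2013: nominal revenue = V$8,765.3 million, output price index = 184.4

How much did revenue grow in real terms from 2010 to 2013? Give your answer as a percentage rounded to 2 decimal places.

Real revenue 2010 = 6627.3 / 1.300 = 5097.92.
Real revenue 2013 = 8765.3 / 1.844 = 4753.42.
Real growth = 4753.42 / 5097.92 − 1 = -0.0676.

-6.76%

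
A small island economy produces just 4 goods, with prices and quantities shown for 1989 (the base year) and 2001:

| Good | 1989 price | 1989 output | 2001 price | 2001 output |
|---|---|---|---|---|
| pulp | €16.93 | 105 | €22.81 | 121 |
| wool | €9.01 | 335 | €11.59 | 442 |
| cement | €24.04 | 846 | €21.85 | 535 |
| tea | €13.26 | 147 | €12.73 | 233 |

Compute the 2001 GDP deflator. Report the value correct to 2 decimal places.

102.53

Nominal GDP 2001 = 22.81·121 + 11.59·442 + 21.85·535 + 12.73·233 = 22538.63.
Real GDP 2001 (at 1989 prices) = 16.93·121 + 9.01·442 + 24.04·535 + 13.26·233 = 21981.93.
Deflator = Nominal/Real × 100 = 22538.63/21981.93 × 100 = 102.533.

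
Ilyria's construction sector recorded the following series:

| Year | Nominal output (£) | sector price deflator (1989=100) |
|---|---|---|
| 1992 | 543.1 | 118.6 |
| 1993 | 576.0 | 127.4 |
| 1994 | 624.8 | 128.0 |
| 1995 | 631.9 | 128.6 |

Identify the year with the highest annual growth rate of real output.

1993: real = 576.0/1.274 = 452.12; growth vs 1992 (457.93) = -1.27%.
1994: real = 624.8/1.280 = 488.13; growth vs 1993 (452.12) = 7.96%.
1995: real = 631.9/1.286 = 491.37; growth vs 1994 (488.13) = 0.66%.

1994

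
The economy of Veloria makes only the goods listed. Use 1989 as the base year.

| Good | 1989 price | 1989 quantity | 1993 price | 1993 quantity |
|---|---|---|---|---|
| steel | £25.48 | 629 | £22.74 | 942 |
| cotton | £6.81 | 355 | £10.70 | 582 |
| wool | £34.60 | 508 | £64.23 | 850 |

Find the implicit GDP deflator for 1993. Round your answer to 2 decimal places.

Nominal GDP 1993 = 22.74·942 + 10.70·582 + 64.23·850 = 82243.98.
Real GDP 1993 (at 1989 prices) = 25.48·942 + 6.81·582 + 34.60·850 = 57375.58.
Deflator = Nominal/Real × 100 = 82243.98/57375.58 × 100 = 143.343.

143.34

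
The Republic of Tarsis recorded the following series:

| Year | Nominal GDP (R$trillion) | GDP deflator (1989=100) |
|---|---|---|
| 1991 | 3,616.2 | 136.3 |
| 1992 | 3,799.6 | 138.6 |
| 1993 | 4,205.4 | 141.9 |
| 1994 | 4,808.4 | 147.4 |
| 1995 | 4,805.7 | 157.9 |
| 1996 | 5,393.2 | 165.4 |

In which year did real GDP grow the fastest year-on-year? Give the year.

1992: real = 3799.6/1.386 = 2741.41; growth vs 1991 (2653.12) = 3.33%.
1993: real = 4205.4/1.419 = 2963.64; growth vs 1992 (2741.41) = 8.11%.
1994: real = 4808.4/1.474 = 3262.14; growth vs 1993 (2963.64) = 10.07%.
1995: real = 4805.7/1.579 = 3043.51; growth vs 1994 (3262.14) = -6.70%.
1996: real = 5393.2/1.654 = 3260.70; growth vs 1995 (3043.51) = 7.14%.

1994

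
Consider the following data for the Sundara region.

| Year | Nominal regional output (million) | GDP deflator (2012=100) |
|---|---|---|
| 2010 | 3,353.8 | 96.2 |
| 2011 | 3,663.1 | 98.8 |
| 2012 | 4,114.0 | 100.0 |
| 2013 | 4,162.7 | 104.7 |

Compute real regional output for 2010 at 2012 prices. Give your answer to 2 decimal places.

Real regional output 2010 = 3353.8 / 0.962 = 3486.28.

3,486.28 million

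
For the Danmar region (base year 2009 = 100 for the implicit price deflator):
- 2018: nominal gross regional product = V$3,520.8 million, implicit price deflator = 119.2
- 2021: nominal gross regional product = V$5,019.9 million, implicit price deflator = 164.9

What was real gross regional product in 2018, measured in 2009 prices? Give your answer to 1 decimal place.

V$2,953.7 million

Real gross regional product = Nominal / (implicit price deflator/100) = 3520.8 / 1.192 = 2953.69.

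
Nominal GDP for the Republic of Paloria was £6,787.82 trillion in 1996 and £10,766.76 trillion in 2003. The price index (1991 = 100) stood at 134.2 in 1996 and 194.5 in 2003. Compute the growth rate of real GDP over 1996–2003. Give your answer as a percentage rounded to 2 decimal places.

9.44%

Deflate each year: 1996 → 6787.82/1.342 = 5057.99; 2003 → 10766.76/1.945 = 5535.61.
So real GDP changed by 5535.61/5057.99 − 1 = 0.0944, i.e. 9.44%.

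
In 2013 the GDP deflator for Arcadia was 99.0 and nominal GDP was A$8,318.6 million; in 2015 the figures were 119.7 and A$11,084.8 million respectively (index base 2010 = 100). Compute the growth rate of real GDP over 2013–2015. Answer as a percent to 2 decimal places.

Real GDP 2013 = 8318.6 / 0.990 = 8402.63.
Real GDP 2015 = 11084.8 / 1.197 = 9260.48.
Real growth = 9260.48 / 8402.63 − 1 = 0.1021.

10.21%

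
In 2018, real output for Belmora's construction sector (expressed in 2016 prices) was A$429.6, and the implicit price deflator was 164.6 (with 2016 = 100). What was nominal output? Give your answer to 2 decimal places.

A$707.12

Nominal output = Real × (implicit price deflator/100) = 429.6 × 1.646 = 707.12.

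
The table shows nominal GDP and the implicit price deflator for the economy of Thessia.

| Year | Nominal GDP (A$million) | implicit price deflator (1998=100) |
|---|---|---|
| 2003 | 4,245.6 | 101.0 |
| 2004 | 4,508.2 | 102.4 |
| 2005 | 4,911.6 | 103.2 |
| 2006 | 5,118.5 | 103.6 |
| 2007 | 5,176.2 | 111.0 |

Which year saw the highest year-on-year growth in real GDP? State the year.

2004: real = 4508.2/1.024 = 4402.54; growth vs 2003 (4203.56) = 4.73%.
2005: real = 4911.6/1.032 = 4759.30; growth vs 2004 (4402.54) = 8.10%.
2006: real = 5118.5/1.036 = 4940.64; growth vs 2005 (4759.30) = 3.81%.
2007: real = 5176.2/1.110 = 4663.24; growth vs 2006 (4940.64) = -5.61%.

2005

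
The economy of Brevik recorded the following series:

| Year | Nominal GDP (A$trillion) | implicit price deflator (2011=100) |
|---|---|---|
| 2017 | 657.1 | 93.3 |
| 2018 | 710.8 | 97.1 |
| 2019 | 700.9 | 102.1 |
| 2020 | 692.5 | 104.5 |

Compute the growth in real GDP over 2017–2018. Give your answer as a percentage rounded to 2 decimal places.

Real GDP 2017 = 657.1/0.933 = 704.29.
Real GDP 2018 = 710.8/0.971 = 732.03.
Change = 732.03/704.29 − 1 = 0.0394.

3.94%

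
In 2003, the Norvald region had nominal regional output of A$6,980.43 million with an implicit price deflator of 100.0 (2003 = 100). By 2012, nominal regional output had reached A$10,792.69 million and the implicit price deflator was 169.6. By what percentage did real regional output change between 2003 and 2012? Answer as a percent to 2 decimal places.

Deflate each year: 2003 → 6980.43/1.000 = 6980.43; 2012 → 10792.69/1.696 = 6363.61.
So real regional output changed by 6363.61/6980.43 − 1 = -0.0884, i.e. -8.84%.

-8.84%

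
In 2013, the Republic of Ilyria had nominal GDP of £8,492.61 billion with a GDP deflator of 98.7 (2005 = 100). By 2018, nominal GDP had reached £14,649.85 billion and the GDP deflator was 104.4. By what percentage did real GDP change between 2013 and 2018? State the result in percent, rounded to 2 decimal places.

Deflate each year: 2013 → 8492.61/0.987 = 8604.47; 2018 → 14649.85/1.044 = 14032.42.
So real GDP changed by 14032.42/8604.47 − 1 = 0.6308, i.e. 63.08%.

63.08%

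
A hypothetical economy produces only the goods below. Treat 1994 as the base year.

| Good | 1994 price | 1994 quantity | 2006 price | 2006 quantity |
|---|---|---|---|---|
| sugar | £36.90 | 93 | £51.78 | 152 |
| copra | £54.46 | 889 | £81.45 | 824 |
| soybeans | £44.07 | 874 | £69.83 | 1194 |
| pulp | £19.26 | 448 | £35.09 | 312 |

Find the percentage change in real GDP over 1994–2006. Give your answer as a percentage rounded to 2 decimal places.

10.22%

Real GDP 1994 = Nominal GDP 1994 = 36.90·93 + 54.46·889 + 44.07·874 + 19.26·448 = 98992.30.
Real GDP 2006 (at 1994 prices) = 36.90·152 + 54.46·824 + 44.07·1194 + 19.26·312 = 109112.54.
Real growth = 109112.54/98992.30 − 1 = 0.1022.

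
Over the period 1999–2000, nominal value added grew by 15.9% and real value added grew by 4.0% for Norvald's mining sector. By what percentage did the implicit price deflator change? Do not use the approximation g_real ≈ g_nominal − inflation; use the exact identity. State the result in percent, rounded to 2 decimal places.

(1 + g_nom) = (1 + g_real)(1 + π), so π = 1.1590 / 1.0400 − 1 = 0.11442.

11.44%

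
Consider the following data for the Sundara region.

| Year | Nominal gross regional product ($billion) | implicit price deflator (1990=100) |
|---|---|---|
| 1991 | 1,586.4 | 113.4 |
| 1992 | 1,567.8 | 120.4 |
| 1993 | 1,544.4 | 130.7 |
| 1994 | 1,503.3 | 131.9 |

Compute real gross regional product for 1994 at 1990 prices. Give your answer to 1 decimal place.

Real gross regional product 1994 = 1503.3 / 1.319 = 1139.73.

$1,139.7 billion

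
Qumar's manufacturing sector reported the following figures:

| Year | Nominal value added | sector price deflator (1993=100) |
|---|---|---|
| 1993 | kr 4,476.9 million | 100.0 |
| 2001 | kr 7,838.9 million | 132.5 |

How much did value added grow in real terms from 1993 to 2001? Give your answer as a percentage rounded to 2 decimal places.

32.15%

Deflate each year: 1993 → 4476.9/1.000 = 4476.90; 2001 → 7838.9/1.325 = 5916.15.
So real value added changed by 5916.15/4476.90 − 1 = 0.3215, i.e. 32.15%.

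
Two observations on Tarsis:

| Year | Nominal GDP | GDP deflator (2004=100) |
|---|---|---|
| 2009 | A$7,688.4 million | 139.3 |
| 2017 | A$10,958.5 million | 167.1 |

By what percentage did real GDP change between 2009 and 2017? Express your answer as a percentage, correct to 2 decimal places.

18.82%

Deflate each year: 2009 → 7688.4/1.393 = 5519.31; 2017 → 10958.5/1.671 = 6558.05.
So real GDP changed by 6558.05/5519.31 − 1 = 0.1882, i.e. 18.82%.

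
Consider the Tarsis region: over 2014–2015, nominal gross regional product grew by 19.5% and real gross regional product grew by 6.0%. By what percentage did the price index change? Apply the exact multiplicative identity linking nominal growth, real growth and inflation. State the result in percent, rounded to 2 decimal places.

12.74%

(1 + g_nom) = (1 + g_real)(1 + π), so π = 1.1950 / 1.0600 − 1 = 0.12736.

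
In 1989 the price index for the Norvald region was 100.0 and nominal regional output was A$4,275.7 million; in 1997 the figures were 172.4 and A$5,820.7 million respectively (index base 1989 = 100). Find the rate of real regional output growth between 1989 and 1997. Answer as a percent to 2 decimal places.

-21.04%

Deflate each year: 1989 → 4275.7/1.000 = 4275.70; 1997 → 5820.7/1.724 = 3376.28.
So real regional output changed by 3376.28/4275.70 − 1 = -0.2104, i.e. -21.04%.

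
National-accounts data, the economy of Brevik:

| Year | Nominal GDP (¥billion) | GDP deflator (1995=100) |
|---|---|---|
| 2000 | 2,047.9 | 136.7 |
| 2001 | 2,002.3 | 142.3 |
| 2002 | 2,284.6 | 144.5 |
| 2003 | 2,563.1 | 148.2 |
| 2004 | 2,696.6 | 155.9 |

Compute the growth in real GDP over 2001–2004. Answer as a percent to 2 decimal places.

Real GDP 2001 = 2002.3/1.423 = 1407.10.
Real GDP 2004 = 2696.6/1.559 = 1729.70.
Change = 1729.70/1407.10 − 1 = 0.2293.

22.93%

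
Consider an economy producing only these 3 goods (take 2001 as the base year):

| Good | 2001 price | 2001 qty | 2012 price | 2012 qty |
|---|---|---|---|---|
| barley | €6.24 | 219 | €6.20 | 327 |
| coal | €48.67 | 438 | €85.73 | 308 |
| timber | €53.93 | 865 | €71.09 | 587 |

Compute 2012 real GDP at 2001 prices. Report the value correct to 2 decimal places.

€48687.75

Real GDP 2012 = Σ (p_2001 × q_2012) = 6.24·327 + 48.67·308 + 53.93·587 = 48687.75.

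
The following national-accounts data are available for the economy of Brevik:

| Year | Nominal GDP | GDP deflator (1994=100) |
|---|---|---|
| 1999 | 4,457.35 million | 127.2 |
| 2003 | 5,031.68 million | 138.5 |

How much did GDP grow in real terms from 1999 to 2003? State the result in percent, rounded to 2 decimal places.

Real GDP 1999 = 4457.35 / 1.272 = 3504.21.
Real GDP 2003 = 5031.68 / 1.385 = 3632.98.
Real growth = 3632.98 / 3504.21 − 1 = 0.0367.

3.67%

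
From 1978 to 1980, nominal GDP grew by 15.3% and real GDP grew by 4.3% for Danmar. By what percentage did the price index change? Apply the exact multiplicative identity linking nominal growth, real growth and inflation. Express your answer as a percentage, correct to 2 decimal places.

(1 + g_nom) = (1 + g_real)(1 + π), so π = 1.1530 / 1.0430 − 1 = 0.10547.

10.55%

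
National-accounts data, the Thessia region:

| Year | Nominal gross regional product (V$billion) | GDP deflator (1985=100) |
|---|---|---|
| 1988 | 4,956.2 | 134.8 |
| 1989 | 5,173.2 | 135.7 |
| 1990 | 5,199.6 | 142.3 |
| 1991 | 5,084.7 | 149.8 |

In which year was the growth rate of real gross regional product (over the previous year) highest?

1989: real = 5173.2/1.357 = 3812.23; growth vs 1988 (3676.71) = 3.69%.
1990: real = 5199.6/1.423 = 3653.97; growth vs 1989 (3812.23) = -4.15%.
1991: real = 5084.7/1.498 = 3394.33; growth vs 1990 (3653.97) = -7.11%.

1989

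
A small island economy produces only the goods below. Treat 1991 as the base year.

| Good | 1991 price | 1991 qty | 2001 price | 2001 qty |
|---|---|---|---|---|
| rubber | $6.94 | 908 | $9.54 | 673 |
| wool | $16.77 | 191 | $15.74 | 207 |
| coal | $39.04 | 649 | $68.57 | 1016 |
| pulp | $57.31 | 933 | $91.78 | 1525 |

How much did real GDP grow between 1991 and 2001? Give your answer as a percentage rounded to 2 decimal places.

53.10%

Real GDP 1991 = Nominal GDP 1991 = 6.94·908 + 16.77·191 + 39.04·649 + 57.31·933 = 88311.78.
Real GDP 2001 (at 1991 prices) = 6.94·673 + 16.77·207 + 39.04·1016 + 57.31·1525 = 135204.40.
Real growth = 135204.40/88311.78 − 1 = 0.5310.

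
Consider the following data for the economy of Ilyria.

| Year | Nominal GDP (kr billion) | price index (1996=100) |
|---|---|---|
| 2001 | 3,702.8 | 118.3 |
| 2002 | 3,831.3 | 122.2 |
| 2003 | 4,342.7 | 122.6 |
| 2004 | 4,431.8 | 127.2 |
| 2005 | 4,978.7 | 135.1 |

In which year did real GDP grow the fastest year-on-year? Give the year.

2002: real = 3831.3/1.222 = 3135.27; growth vs 2001 (3130.01) = 0.17%.
2003: real = 4342.7/1.226 = 3542.17; growth vs 2002 (3135.27) = 12.98%.
2004: real = 4431.8/1.272 = 3484.12; growth vs 2003 (3542.17) = -1.64%.
2005: real = 4978.7/1.351 = 3685.20; growth vs 2004 (3484.12) = 5.77%.

2003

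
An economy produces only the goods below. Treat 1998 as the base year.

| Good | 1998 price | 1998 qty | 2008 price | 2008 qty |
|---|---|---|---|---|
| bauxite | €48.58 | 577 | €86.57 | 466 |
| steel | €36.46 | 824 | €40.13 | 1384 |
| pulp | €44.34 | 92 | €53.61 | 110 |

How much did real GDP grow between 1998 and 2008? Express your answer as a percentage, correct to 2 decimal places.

25.46%

Real GDP 1998 = Nominal GDP 1998 = 48.58·577 + 36.46·824 + 44.34·92 = 62152.98.
Real GDP 2008 (at 1998 prices) = 48.58·466 + 36.46·1384 + 44.34·110 = 77976.32.
Real growth = 77976.32/62152.98 − 1 = 0.2546.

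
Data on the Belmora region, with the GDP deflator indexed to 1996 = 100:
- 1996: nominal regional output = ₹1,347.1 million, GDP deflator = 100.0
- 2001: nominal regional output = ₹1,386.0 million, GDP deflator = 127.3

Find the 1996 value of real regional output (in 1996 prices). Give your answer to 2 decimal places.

₹1,347.10 million

Real regional output = Nominal / (GDP deflator/100) = 1347.1 / 1.000 = 1347.10.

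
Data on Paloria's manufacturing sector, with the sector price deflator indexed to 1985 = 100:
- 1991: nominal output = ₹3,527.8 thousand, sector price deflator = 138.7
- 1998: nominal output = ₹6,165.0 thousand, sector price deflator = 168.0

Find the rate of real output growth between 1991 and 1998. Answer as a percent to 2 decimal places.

44.28%

Deflate each year: 1991 → 3527.8/1.387 = 2543.48; 1998 → 6165.0/1.680 = 3669.64.
So real output changed by 3669.64/2543.48 − 1 = 0.4428, i.e. 44.28%.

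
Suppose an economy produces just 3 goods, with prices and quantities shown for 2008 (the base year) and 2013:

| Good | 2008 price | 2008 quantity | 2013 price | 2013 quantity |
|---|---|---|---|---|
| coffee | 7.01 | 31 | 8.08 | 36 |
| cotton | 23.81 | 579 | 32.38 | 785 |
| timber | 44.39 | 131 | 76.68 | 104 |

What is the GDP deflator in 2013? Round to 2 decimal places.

Nominal GDP 2013 = 8.08·36 + 32.38·785 + 76.68·104 = 33683.90.
Real GDP 2013 (at 2008 prices) = 7.01·36 + 23.81·785 + 44.39·104 = 23559.77.
Deflator = Nominal/Real × 100 = 33683.90/23559.77 × 100 = 142.972.

142.97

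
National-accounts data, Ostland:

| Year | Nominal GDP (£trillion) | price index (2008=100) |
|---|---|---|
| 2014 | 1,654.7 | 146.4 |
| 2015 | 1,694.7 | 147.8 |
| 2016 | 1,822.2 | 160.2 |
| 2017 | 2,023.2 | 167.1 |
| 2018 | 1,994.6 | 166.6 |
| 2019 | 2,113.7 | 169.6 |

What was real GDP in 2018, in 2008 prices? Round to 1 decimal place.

Real GDP 2018 = 1994.6 / 1.666 = 1197.24.

£1,197.2 trillion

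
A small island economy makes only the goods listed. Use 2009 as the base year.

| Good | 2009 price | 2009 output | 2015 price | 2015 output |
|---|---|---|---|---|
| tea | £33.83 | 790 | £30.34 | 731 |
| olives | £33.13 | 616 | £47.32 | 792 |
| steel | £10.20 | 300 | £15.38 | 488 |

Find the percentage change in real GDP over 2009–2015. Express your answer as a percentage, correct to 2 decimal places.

11.46%

Real GDP 2009 = Nominal GDP 2009 = 33.83·790 + 33.13·616 + 10.20·300 = 50193.78.
Real GDP 2015 (at 2009 prices) = 33.83·731 + 33.13·792 + 10.20·488 = 55946.29.
Real growth = 55946.29/50193.78 − 1 = 0.1146.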